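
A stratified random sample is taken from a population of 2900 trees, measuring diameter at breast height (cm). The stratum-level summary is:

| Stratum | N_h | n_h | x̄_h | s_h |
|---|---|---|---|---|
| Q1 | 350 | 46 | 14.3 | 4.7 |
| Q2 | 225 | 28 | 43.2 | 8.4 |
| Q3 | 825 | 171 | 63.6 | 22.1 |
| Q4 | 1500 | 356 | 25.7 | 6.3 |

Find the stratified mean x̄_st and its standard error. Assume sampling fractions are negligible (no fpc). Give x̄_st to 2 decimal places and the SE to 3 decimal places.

x̄_st = Σ W_h x̄_h = (350·14.3 + 225·43.2 + 825·63.6 + 1500·25.7)/2900 = 36.46379
V̂(x̄_st) = Σ W_h² s_h²/n_h, with W_h = N_h/N and N = 2900:
  stratum Q1: (350/2900)²·4.7²/46 = 0.00699484
  stratum Q2: (225/2900)²·8.4²/28 = 0.0151694
  stratum Q3: (825/2900)²·22.1²/171 = 0.231153
  stratum Q4: (1500/2900)²·6.3²/356 = 0.0298276
V̂(x̄_st) = 0.283145
SE(x̄_st) = √0.283145 = 0.532114

x̄_st ≈ 36.46, SE ≈ 0.532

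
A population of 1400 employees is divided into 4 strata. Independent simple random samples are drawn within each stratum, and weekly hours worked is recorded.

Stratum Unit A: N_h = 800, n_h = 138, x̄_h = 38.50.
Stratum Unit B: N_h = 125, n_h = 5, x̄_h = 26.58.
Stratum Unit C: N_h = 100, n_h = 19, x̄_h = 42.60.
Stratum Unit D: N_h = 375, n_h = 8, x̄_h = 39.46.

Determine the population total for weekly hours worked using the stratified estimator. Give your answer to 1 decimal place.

τ̂_st = Σ N_h x̄_h = 800·38.50 + 125·26.58 + 100·42.60 + 375·39.46 = 53180.0

τ̂_st ≈ 53180.0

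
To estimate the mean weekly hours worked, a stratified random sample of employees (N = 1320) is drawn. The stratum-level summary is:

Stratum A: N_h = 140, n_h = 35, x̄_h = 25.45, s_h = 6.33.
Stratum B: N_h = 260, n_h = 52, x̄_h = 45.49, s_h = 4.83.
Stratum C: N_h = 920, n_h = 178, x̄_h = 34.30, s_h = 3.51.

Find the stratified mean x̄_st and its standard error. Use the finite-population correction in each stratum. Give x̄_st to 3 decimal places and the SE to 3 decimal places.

x̄_st ≈ 35.565, SE ≈ 0.225

x̄_st = Σ W_h x̄_h = (140·25.45 + 260·45.49 + 920·34.30)/1320 = 35.56545
V̂(x̄_st) = Σ W_h² (1 − n_h/N_h) s_h²/n_h, with W_h = N_h/N and N = 1320:
  stratum A: (140/1320)²·(1 − 35/140)·6.33²/35 = 0.00965848
  stratum B: (260/1320)²·(1 − 52/260)·4.83²/52 = 0.0139245
  stratum C: (920/1320)²·(1 − 178/920)·3.51²/178 = 0.0271168
V̂(x̄_st) = 0.0506998
SE(x̄_st) = √0.0506998 = 0.225166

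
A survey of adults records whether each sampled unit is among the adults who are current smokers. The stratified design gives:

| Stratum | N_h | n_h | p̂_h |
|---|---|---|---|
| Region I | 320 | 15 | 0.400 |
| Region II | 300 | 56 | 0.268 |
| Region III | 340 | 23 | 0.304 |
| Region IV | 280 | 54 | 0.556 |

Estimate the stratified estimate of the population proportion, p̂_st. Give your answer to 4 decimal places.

N = 1240; stratum weights W_h = N_h/N.
p̂_st = Σ W_h p̂_h = (320·0.400 + 300·0.268 + 340·0.304 + 280·0.556)/1240 = 0.37697

p̂_st ≈ 0.3770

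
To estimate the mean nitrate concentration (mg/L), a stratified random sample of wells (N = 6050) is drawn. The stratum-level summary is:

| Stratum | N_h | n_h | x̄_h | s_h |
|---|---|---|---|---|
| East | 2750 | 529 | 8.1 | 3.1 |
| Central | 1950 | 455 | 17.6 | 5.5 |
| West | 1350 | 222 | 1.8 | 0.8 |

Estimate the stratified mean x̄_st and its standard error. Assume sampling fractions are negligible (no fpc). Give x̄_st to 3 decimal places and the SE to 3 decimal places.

x̄_st ≈ 9.756, SE ≈ 0.104

x̄_st = Σ W_h x̄_h = (2750·8.1 + 1950·17.6 + 1350·1.8)/6050 = 9.75620
V̂(x̄_st) = Σ W_h² s_h²/n_h, with W_h = N_h/N and N = 6050:
  stratum East: (2750/6050)²·3.1²/529 = 0.00375338
  stratum Central: (1950/6050)²·5.5²/455 = 0.00690673
  stratum West: (1350/6050)²·0.8²/222 = 0.000143544
V̂(x̄_st) = 0.0108037
SE(x̄_st) = √0.0108037 = 0.103941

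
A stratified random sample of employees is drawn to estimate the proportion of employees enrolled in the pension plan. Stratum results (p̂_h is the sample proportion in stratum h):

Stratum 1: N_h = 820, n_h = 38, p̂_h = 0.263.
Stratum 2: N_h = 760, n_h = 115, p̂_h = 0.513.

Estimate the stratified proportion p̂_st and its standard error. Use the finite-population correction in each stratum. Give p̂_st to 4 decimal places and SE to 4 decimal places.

N = 1580; stratum weights W_h = N_h/N.
p̂_st = Σ W_h p̂_h = (820·0.263 + 760·0.513)/1580 = 0.38325
V̂(p̂_st) = Σ W_h² (1 − n_h/N_h) p̂_h(1−p̂_h)/(n_h−1):
  stratum 1: (820/1580)²·(1 − 38/820)·0.263·0.737/37 = 0.00134564
  stratum 2: (760/1580)²·(1 − 115/760)·0.513·0.487/114 = 0.000430329
V̂(p̂_st) = 0.00177597; SE = √V̂ = 0.0421422

p̂_st ≈ 0.3833, SE ≈ 0.0421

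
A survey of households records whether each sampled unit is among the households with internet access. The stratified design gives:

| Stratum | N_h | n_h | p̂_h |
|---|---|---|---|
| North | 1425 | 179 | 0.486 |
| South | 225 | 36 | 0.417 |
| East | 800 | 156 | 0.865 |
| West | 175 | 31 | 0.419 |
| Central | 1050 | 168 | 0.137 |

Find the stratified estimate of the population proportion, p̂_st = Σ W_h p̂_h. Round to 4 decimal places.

p̂_st ≈ 0.4614

N = 3675; stratum weights W_h = N_h/N.
p̂_st = Σ W_h p̂_h = (1425·0.486 + 225·0.417 + 800·0.865 + 175·0.419 + 1050·0.137)/3675 = 0.46137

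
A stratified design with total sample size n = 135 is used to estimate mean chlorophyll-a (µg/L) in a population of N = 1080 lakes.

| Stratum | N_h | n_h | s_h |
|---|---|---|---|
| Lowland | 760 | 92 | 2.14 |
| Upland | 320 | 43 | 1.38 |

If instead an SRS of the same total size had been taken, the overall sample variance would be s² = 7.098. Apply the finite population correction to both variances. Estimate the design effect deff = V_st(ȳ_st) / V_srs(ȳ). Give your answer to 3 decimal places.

deff ≈ 0.544

V̂(ȳ_st) = Σ W_h² (1 − n_h/N_h) s_h²/n_h, with W_h = N_h/N and N = 1080:
  stratum Lowland: (760/1080)²·(1 − 92/760)·2.14²/92 = 0.0216662
  stratum Upland: (320/1080)²·(1 − 43/320)·1.38²/43 = 0.00336567
V_st = 0.0250318
V_srs = (1 − 135/1080)·7.098/135 = 0.0460056
deff = V_st / V_srs = 0.0250318/0.0460056 = 0.5441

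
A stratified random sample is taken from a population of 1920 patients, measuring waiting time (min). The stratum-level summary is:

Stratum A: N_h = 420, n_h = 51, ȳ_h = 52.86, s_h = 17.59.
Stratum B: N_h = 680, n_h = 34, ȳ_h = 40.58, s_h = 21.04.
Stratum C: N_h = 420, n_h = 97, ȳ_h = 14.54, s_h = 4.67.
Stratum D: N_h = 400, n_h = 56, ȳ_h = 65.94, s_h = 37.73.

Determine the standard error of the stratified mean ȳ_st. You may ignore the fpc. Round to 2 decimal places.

SE(ȳ_st) ≈ 1.74

V̂(ȳ_st) = Σ W_h² s_h²/n_h, with W_h = N_h/N and N = 1920:
  stratum A: (420/1920)²·17.59²/51 = 0.290307
  stratum B: (680/1920)²·21.04²/34 = 1.63316
  stratum C: (420/1920)²·4.67²/97 = 0.0107587
  stratum D: (400/1920)²·37.73²/56 = 1.10332
V̂(ȳ_st) = 3.03755
SE(ȳ_st) = √3.03755 = 1.74286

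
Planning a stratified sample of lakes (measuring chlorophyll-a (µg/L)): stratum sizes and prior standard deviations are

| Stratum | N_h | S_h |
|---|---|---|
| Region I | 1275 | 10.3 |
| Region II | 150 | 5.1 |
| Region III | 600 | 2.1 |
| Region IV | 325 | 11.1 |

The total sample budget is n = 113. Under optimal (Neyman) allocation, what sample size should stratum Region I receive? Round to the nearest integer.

Neyman allocation: n_h = n · N_h S_h / Σ N_i S_i, with n = 113.
  stratum Region I: N_h·S_h = 1275·10.3 = 13132.50
  stratum Region II: N_h·S_h = 150·5.1 = 765.00
  stratum Region III: N_h·S_h = 600·2.1 = 1260.00
  stratum Region IV: N_h·S_h = 325·11.1 = 3607.50
Σ N_h S_h = 18765.00
n for stratum Region I = 113·13132.50/18765.00 = 79.082 → 79

79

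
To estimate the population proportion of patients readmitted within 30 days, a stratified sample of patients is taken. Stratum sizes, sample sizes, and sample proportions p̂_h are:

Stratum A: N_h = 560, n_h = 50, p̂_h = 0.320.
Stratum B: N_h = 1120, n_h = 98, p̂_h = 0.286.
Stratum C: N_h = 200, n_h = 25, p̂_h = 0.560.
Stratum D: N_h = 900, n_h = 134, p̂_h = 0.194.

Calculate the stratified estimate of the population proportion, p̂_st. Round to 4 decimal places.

N = 2780; stratum weights W_h = N_h/N.
p̂_st = Σ W_h p̂_h = (560·0.320 + 1120·0.286 + 200·0.560 + 900·0.194)/2780 = 0.28278

p̂_st ≈ 0.2828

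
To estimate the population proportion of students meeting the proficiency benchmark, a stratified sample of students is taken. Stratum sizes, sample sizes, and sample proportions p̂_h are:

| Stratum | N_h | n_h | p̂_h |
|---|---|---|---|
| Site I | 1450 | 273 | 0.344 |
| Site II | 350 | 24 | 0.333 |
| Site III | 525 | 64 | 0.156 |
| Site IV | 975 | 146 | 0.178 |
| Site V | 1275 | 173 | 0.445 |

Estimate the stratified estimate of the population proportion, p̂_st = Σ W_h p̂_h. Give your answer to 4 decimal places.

p̂_st ≈ 0.3144

N = 4575; stratum weights W_h = N_h/N.
p̂_st = Σ W_h p̂_h = (1450·0.344 + 350·0.333 + 525·0.156 + 975·0.178 + 1275·0.445)/4575 = 0.31436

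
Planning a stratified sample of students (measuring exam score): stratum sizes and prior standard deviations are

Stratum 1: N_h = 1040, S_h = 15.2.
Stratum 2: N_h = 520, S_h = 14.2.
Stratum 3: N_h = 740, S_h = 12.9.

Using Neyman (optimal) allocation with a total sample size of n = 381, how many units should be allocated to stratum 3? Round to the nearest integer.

Neyman allocation: n_h = n · N_h S_h / Σ N_i S_i, with n = 381.
  stratum 1: N_h·S_h = 1040·15.2 = 15808.00
  stratum 2: N_h·S_h = 520·14.2 = 7384.00
  stratum 3: N_h·S_h = 740·12.9 = 9546.00
Σ N_h S_h = 32738.00
n for stratum 3 = 381·9546.00/32738.00 = 111.095 → 111

111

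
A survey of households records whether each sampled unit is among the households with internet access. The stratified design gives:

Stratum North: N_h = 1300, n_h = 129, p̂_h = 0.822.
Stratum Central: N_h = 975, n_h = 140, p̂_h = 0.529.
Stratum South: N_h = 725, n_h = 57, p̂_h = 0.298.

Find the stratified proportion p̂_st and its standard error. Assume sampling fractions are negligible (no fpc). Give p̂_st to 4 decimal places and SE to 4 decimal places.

p̂_st ≈ 0.6001, SE ≈ 0.0249

N = 3000; stratum weights W_h = N_h/N.
p̂_st = Σ W_h p̂_h = (1300·0.822 + 975·0.529 + 725·0.298)/3000 = 0.60014
V̂(p̂_st) = Σ W_h² p̂_h(1−p̂_h)/(n_h−1):
  stratum North: (1300/3000)²·0.822·0.178/128 = 0.000214648
  stratum Central: (975/3000)²·0.529·0.471/139 = 0.000189334
  stratum South: (725/3000)²·0.298·0.702/56 = 0.000218172
V̂(p̂_st) = 0.000622153; SE = √V̂ = 0.024943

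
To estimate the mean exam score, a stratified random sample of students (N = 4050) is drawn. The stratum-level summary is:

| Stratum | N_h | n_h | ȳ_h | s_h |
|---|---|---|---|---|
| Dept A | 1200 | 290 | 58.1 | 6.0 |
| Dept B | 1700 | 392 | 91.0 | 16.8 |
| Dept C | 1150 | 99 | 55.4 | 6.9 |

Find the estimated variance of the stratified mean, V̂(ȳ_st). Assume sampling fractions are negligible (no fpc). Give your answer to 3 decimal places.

V̂(ȳ_st) = Σ W_h² s_h²/n_h, with W_h = N_h/N and N = 4050:
  stratum Dept A: (1200/4050)²·6.0²/290 = 0.0108983
  stratum Dept B: (1700/4050)²·16.8²/392 = 0.126859
  stratum Dept C: (1150/4050)²·6.9²/99 = 0.0387747
V̂(ȳ_st) = 0.176532

V̂(ȳ_st) ≈ 0.177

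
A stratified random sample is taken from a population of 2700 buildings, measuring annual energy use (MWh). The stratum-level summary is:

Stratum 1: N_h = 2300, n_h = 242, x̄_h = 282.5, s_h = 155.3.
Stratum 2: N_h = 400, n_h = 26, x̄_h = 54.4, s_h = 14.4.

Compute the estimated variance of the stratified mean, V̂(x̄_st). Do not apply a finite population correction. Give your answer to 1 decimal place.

V̂(x̄_st) ≈ 72.5

V̂(x̄_st) = Σ W_h² s_h²/n_h, with W_h = N_h/N and N = 2700:
  stratum 1: (2300/2700)²·155.3²/242 = 72.3195
  stratum 2: (400/2700)²·14.4²/26 = 0.175043
V̂(x̄_st) = 72.4946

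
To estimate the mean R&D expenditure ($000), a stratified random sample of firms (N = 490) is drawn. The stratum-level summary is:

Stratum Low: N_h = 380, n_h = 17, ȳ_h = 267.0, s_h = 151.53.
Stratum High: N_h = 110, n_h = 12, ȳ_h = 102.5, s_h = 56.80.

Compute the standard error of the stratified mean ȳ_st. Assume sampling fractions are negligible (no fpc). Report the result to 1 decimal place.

V̂(ȳ_st) = Σ W_h² s_h²/n_h, with W_h = N_h/N and N = 490:
  stratum Low: (380/490)²·151.53²/17 = 812.313
  stratum High: (110/490)²·56.80²/12 = 13.549
V̂(ȳ_st) = 825.862
SE(ȳ_st) = √825.862 = 28.7378

SE(ȳ_st) ≈ 28.7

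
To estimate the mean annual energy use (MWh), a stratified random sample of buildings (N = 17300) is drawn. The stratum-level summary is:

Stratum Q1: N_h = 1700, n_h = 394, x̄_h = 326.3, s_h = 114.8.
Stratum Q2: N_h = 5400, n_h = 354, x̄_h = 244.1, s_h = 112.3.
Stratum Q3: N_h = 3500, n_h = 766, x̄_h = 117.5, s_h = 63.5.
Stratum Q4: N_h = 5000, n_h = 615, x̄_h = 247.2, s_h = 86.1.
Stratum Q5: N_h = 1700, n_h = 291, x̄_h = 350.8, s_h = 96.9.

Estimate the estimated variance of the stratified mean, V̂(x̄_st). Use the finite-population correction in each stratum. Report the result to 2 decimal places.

V̂(x̄_st) ≈ 4.80

V̂(x̄_st) = Σ W_h² (1 − n_h/N_h) s_h²/n_h, with W_h = N_h/N and N = 17300:
  stratum Q1: (1700/17300)²·(1 − 394/1700)·114.8²/394 = 0.248135
  stratum Q2: (5400/17300)²·(1 − 354/5400)·112.3²/354 = 3.24343
  stratum Q3: (3500/17300)²·(1 − 766/3500)·63.5²/766 = 0.168303
  stratum Q4: (5000/17300)²·(1 − 615/5000)·86.1²/615 = 0.883036
  stratum Q5: (1700/17300)²·(1 − 291/1700)·96.9²/291 = 0.258239
V̂(x̄_st) = 4.80115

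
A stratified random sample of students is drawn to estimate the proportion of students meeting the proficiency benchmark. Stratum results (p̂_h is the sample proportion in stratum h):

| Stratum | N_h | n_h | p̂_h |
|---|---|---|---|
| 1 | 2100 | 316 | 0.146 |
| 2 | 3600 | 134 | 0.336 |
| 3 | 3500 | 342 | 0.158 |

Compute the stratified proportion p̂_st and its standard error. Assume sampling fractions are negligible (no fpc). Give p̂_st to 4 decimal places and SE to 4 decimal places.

p̂_st ≈ 0.2249, SE ≈ 0.0183

N = 9200; stratum weights W_h = N_h/N.
p̂_st = Σ W_h p̂_h = (2100·0.146 + 3600·0.336 + 3500·0.158)/9200 = 0.22491
V̂(p̂_st) = Σ W_h² p̂_h(1−p̂_h)/(n_h−1):
  stratum 1: (2100/9200)²·0.146·0.854/315 = 2.06235e-05
  stratum 2: (3600/9200)²·0.336·0.664/133 = 0.000256853
  stratum 3: (3500/9200)²·0.158·0.842/341 = 5.64645e-05
V̂(p̂_st) = 0.000333941; SE = √V̂ = 0.0182741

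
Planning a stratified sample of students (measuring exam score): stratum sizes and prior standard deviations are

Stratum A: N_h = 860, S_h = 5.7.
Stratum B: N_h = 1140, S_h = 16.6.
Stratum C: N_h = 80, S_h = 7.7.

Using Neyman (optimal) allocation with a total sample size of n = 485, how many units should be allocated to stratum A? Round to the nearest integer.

Neyman allocation: n_h = n · N_h S_h / Σ N_i S_i, with n = 485.
  stratum A: N_h·S_h = 860·5.7 = 4902.00
  stratum B: N_h·S_h = 1140·16.6 = 18924.00
  stratum C: N_h·S_h = 80·7.7 = 616.00
Σ N_h S_h = 24442.00
n for stratum A = 485·4902.00/24442.00 = 97.270 → 97

97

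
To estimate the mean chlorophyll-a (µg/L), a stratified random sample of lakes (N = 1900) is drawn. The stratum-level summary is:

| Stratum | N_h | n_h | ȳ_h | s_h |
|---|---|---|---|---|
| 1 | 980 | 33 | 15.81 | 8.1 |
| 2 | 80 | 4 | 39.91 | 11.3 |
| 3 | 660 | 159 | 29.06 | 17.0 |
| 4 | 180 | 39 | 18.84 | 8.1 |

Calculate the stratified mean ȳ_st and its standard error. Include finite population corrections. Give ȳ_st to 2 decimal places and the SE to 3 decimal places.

ȳ_st = Σ W_h ȳ_h = (980·15.81 + 80·39.91 + 660·29.06 + 180·18.84)/1900 = 21.71442
V̂(ȳ_st) = Σ W_h² (1 − n_h/N_h) s_h²/n_h, with W_h = N_h/N and N = 1900:
  stratum 1: (980/1900)²·(1 − 33/980)·8.1²/33 = 0.511122
  stratum 2: (80/1900)²·(1 − 4/80)·11.3²/4 = 0.0537642
  stratum 3: (660/1900)²·(1 − 159/660)·17.0²/159 = 0.166485
  stratum 4: (180/1900)²·(1 − 39/180)·8.1²/39 = 0.0118274
V̂(ȳ_st) = 0.743199
SE(ȳ_st) = √0.743199 = 0.86209

ȳ_st ≈ 21.71, SE ≈ 0.862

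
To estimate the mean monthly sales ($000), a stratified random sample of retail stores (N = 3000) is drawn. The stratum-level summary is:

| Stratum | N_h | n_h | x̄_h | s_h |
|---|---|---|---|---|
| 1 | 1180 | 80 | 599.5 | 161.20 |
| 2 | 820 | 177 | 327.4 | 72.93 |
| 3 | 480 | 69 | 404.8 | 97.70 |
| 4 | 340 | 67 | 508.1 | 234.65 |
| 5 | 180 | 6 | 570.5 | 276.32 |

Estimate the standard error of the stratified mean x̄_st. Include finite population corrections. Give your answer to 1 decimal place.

SE(x̄_st) ≈ 10.2

V̂(x̄_st) = Σ W_h² (1 − n_h/N_h) s_h²/n_h, with W_h = N_h/N and N = 3000:
  stratum 1: (1180/3000)²·(1 − 80/1180)·161.20²/80 = 46.846
  stratum 2: (820/3000)²·(1 − 177/820)·72.93²/177 = 1.76044
  stratum 3: (480/3000)²·(1 − 69/480)·97.70²/69 = 3.03236
  stratum 4: (340/3000)²·(1 − 67/340)·234.65²/67 = 8.4755
  stratum 5: (180/3000)²·(1 − 6/180)·276.32²/6 = 44.2846
V̂(x̄_st) = 104.399
SE(x̄_st) = √104.399 = 10.2176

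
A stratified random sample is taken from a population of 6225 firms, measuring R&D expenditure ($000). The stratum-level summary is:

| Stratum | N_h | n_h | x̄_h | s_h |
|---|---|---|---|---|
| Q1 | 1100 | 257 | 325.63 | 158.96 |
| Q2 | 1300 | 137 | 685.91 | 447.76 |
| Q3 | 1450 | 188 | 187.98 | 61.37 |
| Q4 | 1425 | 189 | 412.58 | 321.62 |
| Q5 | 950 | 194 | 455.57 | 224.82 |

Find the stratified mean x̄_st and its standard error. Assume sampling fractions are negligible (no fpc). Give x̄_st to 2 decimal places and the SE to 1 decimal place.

x̄_st = Σ W_h x̄_h = (1100·325.63 + 1300·685.91 + 1450·187.98 + 1425·412.58 + 950·455.57)/6225 = 408.54056
V̂(x̄_st) = Σ W_h² s_h²/n_h, with W_h = N_h/N and N = 6225:
  stratum Q1: (1100/6225)²·158.96²/257 = 3.07008
  stratum Q2: (1300/6225)²·447.76²/137 = 63.8231
  stratum Q3: (1450/6225)²·61.37²/188 = 1.08696
  stratum Q4: (1425/6225)²·321.62²/189 = 28.6797
  stratum Q5: (950/6225)²·224.82²/194 = 6.06788
V̂(x̄_st) = 102.728
SE(x̄_st) = √102.728 = 10.1355

x̄_st ≈ 408.54, SE ≈ 10.1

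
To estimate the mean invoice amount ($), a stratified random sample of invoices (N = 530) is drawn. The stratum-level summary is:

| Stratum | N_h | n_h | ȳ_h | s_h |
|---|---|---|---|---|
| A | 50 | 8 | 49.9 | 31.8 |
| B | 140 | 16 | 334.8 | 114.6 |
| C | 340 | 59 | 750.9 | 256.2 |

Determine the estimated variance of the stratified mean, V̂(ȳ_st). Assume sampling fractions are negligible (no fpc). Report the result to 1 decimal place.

V̂(ȳ_st) ≈ 516.2

V̂(ȳ_st) = Σ W_h² s_h²/n_h, with W_h = N_h/N and N = 530:
  stratum A: (50/530)²·31.8²/8 = 1.125
  stratum B: (140/530)²·114.6²/16 = 57.2735
  stratum C: (340/530)²·256.2²/59 = 457.839
V̂(ȳ_st) = 516.237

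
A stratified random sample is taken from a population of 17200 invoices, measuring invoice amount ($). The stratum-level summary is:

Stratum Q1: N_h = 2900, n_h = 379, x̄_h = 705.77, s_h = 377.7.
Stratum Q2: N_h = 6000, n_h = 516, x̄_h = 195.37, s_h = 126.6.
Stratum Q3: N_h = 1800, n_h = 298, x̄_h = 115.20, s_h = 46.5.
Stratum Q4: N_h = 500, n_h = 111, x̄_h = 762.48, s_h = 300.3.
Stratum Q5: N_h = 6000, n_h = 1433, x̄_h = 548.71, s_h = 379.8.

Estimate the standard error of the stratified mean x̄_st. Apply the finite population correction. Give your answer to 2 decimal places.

SE(x̄_st) ≈ 4.76

V̂(x̄_st) = Σ W_h² (1 − n_h/N_h) s_h²/n_h, with W_h = N_h/N and N = 17200:
  stratum Q1: (2900/17200)²·(1 − 379/2900)·377.7²/379 = 9.30184
  stratum Q2: (6000/17200)²·(1 − 516/6000)·126.6²/516 = 3.45469
  stratum Q3: (1800/17200)²·(1 − 298/1800)·46.5²/298 = 0.0663094
  stratum Q4: (500/17200)²·(1 − 111/500)·300.3²/111 = 0.534134
  stratum Q5: (6000/17200)²·(1 − 1433/6000)·379.8²/1433 = 9.32372
V̂(x̄_st) = 22.6807
SE(x̄_st) = √22.6807 = 4.76242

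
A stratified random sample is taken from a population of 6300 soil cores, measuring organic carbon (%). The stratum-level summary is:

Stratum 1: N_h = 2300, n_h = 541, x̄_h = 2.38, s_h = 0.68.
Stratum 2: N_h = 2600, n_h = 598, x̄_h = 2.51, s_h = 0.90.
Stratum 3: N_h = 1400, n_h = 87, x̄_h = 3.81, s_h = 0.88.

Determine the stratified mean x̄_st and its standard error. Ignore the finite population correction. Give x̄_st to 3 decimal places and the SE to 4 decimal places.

x̄_st ≈ 2.751, SE ≈ 0.0280

x̄_st = Σ W_h x̄_h = (2300·2.38 + 2600·2.51 + 1400·3.81)/6300 = 2.75143
V̂(x̄_st) = Σ W_h² s_h²/n_h, with W_h = N_h/N and N = 6300:
  stratum 1: (2300/6300)²·0.68²/541 = 0.000113919
  stratum 2: (2600/6300)²·0.90²/598 = 0.000230701
  stratum 3: (1400/6300)²·0.88²/87 = 0.000439563
V̂(x̄_st) = 0.000784183
SE(x̄_st) = √0.000784183 = 0.0280033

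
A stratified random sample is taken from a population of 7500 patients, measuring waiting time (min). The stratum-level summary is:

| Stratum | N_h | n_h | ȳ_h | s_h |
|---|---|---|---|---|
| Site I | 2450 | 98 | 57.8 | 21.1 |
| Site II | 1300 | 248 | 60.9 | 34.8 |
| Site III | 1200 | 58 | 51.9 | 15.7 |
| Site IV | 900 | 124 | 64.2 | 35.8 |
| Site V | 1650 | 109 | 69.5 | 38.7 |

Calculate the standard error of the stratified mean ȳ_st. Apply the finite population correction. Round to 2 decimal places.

SE(ȳ_st) ≈ 1.20

V̂(ȳ_st) = Σ W_h² (1 − n_h/N_h) s_h²/n_h, with W_h = N_h/N and N = 7500:
  stratum Site I: (2450/7500)²·(1 − 98/2450)·21.1²/98 = 0.465393
  stratum Site II: (1300/7500)²·(1 − 248/1300)·34.8²/248 = 0.118725
  stratum Site III: (1200/7500)²·(1 − 58/1200)·15.7²/58 = 0.103537
  stratum Site IV: (900/7500)²·(1 − 124/900)·35.8²/124 = 0.128329
  stratum Site V: (1650/7500)²·(1 − 109/1650)·38.7²/109 = 0.621097
V̂(ȳ_st) = 1.43708
SE(ȳ_st) = √1.43708 = 1.19878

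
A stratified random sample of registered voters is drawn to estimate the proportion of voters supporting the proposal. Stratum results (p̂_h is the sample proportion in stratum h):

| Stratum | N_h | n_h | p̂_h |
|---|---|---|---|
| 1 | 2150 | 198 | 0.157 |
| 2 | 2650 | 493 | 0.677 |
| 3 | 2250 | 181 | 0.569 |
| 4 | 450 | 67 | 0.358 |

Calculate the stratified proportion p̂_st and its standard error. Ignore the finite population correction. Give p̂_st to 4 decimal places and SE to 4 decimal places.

N = 7500; stratum weights W_h = N_h/N.
p̂_st = Σ W_h p̂_h = (2150·0.157 + 2650·0.677 + 2250·0.569 + 450·0.358)/7500 = 0.47639
V̂(p̂_st) = Σ W_h² p̂_h(1−p̂_h)/(n_h−1):
  stratum 1: (2150/7500)²·0.157·0.843/197 = 5.52097e-05
  stratum 2: (2650/7500)²·0.677·0.323/492 = 5.54875e-05
  stratum 3: (2250/7500)²·0.569·0.431/180 = 0.00012262
  stratum 4: (450/7500)²·0.358·0.642/66 = 1.25365e-05
V̂(p̂_st) = 0.000245853; SE = √V̂ = 0.0156797

p̂_st ≈ 0.4764, SE ≈ 0.0157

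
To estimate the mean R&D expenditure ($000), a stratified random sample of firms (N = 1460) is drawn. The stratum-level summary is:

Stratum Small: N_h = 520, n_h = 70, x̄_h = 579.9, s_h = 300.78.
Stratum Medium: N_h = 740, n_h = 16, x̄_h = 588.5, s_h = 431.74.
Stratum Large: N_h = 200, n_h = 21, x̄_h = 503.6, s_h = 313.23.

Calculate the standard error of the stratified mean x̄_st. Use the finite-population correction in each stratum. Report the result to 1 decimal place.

SE(x̄_st) ≈ 56.1

V̂(x̄_st) = Σ W_h² (1 − n_h/N_h) s_h²/n_h, with W_h = N_h/N and N = 1460:
  stratum Small: (520/1460)²·(1 − 70/520)·300.78²/70 = 141.876
  stratum Medium: (740/1460)²·(1 − 16/740)·431.74²/16 = 2928.12
  stratum Large: (200/1460)²·(1 − 21/200)·313.23²/21 = 78.4666
V̂(x̄_st) = 3148.46
SE(x̄_st) = √3148.46 = 56.1112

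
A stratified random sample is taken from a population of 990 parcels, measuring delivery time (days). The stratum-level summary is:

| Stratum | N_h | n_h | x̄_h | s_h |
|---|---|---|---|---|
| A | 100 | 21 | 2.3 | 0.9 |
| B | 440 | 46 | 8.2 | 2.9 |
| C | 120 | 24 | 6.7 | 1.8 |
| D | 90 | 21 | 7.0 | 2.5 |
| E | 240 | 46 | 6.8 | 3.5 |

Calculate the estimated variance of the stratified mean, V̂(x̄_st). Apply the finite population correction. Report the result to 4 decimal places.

V̂(x̄_st) ≈ 0.0488

V̂(x̄_st) = Σ W_h² (1 − n_h/N_h) s_h²/n_h, with W_h = N_h/N and N = 990:
  stratum A: (100/990)²·(1 − 21/100)·0.9²/21 = 0.000310901
  stratum B: (440/990)²·(1 − 46/440)·2.9²/46 = 0.0323383
  stratum C: (120/990)²·(1 − 24/120)·1.8²/24 = 0.00158678
  stratum D: (90/990)²·(1 − 21/90)·2.5²/21 = 0.00188574
  stratum E: (240/990)²·(1 − 46/240)·3.5²/46 = 0.0126509
V̂(x̄_st) = 0.0487726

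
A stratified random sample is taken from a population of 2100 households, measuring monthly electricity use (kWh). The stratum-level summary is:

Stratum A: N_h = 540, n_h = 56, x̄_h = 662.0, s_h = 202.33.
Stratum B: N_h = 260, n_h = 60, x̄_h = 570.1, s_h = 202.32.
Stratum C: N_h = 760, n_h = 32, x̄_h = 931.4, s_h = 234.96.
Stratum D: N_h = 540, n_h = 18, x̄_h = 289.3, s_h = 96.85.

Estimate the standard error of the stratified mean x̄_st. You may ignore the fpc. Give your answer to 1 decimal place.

V̂(x̄_st) = Σ W_h² s_h²/n_h, with W_h = N_h/N and N = 2100:
  stratum A: (540/2100)²·202.33²/56 = 48.3372
  stratum B: (260/2100)²·202.32²/60 = 10.4577
  stratum C: (760/2100)²·234.96²/32 = 225.957
  stratum D: (540/2100)²·96.85²/18 = 34.4569
V̂(x̄_st) = 319.209
SE(x̄_st) = √319.209 = 17.8664

SE(x̄_st) ≈ 17.9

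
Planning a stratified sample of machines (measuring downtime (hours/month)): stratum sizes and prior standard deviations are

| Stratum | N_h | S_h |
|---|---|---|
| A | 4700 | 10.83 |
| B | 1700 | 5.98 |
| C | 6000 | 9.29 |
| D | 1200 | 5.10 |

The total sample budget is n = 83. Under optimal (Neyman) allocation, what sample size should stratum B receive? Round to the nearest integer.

7

Neyman allocation: n_h = n · N_h S_h / Σ N_i S_i, with n = 83.
  stratum A: N_h·S_h = 4700·10.83 = 50901.00
  stratum B: N_h·S_h = 1700·5.98 = 10166.00
  stratum C: N_h·S_h = 6000·9.29 = 55740.00
  stratum D: N_h·S_h = 1200·5.10 = 6120.00
Σ N_h S_h = 122927.00
n for stratum B = 83·10166.00/122927.00 = 6.864 → 7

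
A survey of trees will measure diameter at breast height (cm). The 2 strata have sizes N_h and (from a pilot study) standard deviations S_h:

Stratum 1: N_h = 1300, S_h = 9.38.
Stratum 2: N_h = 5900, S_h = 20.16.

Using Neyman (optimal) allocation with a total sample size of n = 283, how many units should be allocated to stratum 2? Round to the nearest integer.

Neyman allocation: n_h = n · N_h S_h / Σ N_i S_i, with n = 283.
  stratum 1: N_h·S_h = 1300·9.38 = 12194.00
  stratum 2: N_h·S_h = 5900·20.16 = 118944.00
Σ N_h S_h = 131138.00
n for stratum 2 = 283·118944.00/131138.00 = 256.685 → 257

257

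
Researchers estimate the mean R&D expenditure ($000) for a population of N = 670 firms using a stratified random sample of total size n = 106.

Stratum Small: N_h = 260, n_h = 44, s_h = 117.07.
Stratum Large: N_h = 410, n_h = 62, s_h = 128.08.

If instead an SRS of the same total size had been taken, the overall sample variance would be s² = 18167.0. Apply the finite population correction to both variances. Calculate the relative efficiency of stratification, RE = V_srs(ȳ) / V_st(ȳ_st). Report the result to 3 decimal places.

RE ≈ 1.172

V̂(ȳ_st) = Σ W_h² (1 − n_h/N_h) s_h²/n_h, with W_h = N_h/N and N = 670:
  stratum Small: (260/670)²·(1 − 44/260)·117.07²/44 = 38.9687
  stratum Large: (410/670)²·(1 − 62/410)·128.08²/62 = 84.0978
V_st = 123.066
V_srs = (1 − 106/670)·18167.0/106 = 144.272
Relative efficiency = V_srs / V_st = 144.272/123.066 = 1.1723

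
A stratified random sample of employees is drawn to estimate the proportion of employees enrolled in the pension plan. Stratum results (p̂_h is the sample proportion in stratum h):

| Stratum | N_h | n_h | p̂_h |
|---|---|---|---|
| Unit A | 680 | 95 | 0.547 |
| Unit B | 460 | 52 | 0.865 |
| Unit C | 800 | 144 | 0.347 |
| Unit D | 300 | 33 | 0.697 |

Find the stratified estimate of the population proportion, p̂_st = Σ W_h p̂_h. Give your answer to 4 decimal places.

N = 2240; stratum weights W_h = N_h/N.
p̂_st = Σ W_h p̂_h = (680·0.547 + 460·0.865 + 800·0.347 + 300·0.697)/2240 = 0.56096

p̂_st ≈ 0.5610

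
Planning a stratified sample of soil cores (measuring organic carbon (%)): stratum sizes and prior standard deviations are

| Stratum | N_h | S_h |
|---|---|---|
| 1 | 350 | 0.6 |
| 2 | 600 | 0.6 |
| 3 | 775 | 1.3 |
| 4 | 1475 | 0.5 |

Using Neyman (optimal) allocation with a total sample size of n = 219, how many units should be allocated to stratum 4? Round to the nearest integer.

70

Neyman allocation: n_h = n · N_h S_h / Σ N_i S_i, with n = 219.
  stratum 1: N_h·S_h = 350·0.6 = 210.00
  stratum 2: N_h·S_h = 600·0.6 = 360.00
  stratum 3: N_h·S_h = 775·1.3 = 1007.50
  stratum 4: N_h·S_h = 1475·0.5 = 737.50
Σ N_h S_h = 2315.00
n for stratum 4 = 219·737.50/2315.00 = 69.768 → 70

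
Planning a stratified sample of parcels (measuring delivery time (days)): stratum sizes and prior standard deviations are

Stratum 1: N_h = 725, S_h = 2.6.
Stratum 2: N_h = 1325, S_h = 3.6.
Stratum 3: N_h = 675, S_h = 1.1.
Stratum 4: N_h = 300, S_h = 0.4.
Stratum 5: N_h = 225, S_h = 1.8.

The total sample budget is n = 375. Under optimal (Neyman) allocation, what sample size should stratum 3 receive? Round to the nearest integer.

35

Neyman allocation: n_h = n · N_h S_h / Σ N_i S_i, with n = 375.
  stratum 1: N_h·S_h = 725·2.6 = 1885.00
  stratum 2: N_h·S_h = 1325·3.6 = 4770.00
  stratum 3: N_h·S_h = 675·1.1 = 742.50
  stratum 4: N_h·S_h = 300·0.4 = 120.00
  stratum 5: N_h·S_h = 225·1.8 = 405.00
Σ N_h S_h = 7922.50
n for stratum 3 = 375·742.50/7922.50 = 35.145 → 35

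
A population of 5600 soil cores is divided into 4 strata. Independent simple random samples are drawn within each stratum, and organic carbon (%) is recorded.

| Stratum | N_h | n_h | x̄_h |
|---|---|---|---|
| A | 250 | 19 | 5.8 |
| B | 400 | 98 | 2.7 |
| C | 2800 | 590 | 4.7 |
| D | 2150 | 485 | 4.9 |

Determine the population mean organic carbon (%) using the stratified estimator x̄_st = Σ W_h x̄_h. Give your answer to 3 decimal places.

N = Σ N_h = 5600. Stratum weights W_h = N_h/N.
x̄_st = (250·5.8 + 400·2.7 + 2800·4.7 + 2150·4.9) / 5600 = 4.68304

x̄_st ≈ 4.683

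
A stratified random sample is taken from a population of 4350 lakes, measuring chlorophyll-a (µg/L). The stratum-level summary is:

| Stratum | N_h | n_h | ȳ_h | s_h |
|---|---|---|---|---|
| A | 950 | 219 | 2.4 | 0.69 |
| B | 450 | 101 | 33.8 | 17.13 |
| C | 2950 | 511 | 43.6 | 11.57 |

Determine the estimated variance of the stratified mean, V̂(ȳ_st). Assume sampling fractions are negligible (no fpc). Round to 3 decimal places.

V̂(ȳ_st) ≈ 0.152

V̂(ȳ_st) = Σ W_h² s_h²/n_h, with W_h = N_h/N and N = 4350:
  stratum A: (950/4350)²·0.69²/219 = 0.000103687
  stratum B: (450/4350)²·17.13²/101 = 0.0310914
  stratum C: (2950/4350)²·11.57²/511 = 0.120479
V̂(ȳ_st) = 0.151674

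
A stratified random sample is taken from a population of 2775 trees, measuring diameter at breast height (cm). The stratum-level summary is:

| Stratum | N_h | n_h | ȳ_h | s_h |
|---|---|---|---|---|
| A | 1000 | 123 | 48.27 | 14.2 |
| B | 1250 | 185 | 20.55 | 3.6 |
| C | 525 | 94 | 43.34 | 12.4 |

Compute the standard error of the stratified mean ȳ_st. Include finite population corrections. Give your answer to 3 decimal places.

V̂(ȳ_st) = Σ W_h² (1 − n_h/N_h) s_h²/n_h, with W_h = N_h/N and N = 2775:
  stratum A: (1000/2775)²·(1 − 123/1000)·14.2²/123 = 0.1867
  stratum B: (1250/2775)²·(1 − 185/1250)·3.6²/185 = 0.0121106
  stratum C: (525/2775)²·(1 − 94/525)·12.4²/94 = 0.0480647
V̂(ȳ_st) = 0.246876
SE(ȳ_st) = √0.246876 = 0.496866

SE(ȳ_st) ≈ 0.497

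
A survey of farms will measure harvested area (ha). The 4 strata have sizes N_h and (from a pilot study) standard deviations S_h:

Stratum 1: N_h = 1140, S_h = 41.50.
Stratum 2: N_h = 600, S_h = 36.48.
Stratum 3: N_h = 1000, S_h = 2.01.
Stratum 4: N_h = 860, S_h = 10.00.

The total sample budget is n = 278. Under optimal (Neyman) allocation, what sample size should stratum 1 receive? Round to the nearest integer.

Neyman allocation: n_h = n · N_h S_h / Σ N_i S_i, with n = 278.
  stratum 1: N_h·S_h = 1140·41.50 = 47310.00
  stratum 2: N_h·S_h = 600·36.48 = 21888.00
  stratum 3: N_h·S_h = 1000·2.01 = 2010.00
  stratum 4: N_h·S_h = 860·10.00 = 8600.00
Σ N_h S_h = 79808.00
n for stratum 1 = 278·47310.00/79808.00 = 164.798 → 165

165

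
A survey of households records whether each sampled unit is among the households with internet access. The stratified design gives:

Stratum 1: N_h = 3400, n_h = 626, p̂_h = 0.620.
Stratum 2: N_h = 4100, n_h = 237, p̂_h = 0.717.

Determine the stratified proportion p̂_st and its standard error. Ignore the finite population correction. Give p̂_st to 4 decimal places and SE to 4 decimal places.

N = 7500; stratum weights W_h = N_h/N.
p̂_st = Σ W_h p̂_h = (3400·0.620 + 4100·0.717)/7500 = 0.67303
V̂(p̂_st) = Σ W_h² p̂_h(1−p̂_h)/(n_h−1):
  stratum 1: (3400/7500)²·0.620·0.380/625 = 7.74695e-05
  stratum 2: (4100/7500)²·0.717·0.283/236 = 0.000256944
V̂(p̂_st) = 0.000334414; SE = √V̂ = 0.018287

p̂_st ≈ 0.6730, SE ≈ 0.0183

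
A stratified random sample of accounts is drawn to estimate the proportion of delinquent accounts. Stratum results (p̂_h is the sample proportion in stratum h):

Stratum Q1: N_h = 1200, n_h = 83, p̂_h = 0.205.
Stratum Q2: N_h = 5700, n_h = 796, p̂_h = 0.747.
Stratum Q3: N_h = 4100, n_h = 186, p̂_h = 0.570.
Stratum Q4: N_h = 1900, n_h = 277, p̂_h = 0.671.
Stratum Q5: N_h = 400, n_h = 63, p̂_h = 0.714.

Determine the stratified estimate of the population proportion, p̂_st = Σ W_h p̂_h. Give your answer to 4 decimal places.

N = 13300; stratum weights W_h = N_h/N.
p̂_st = Σ W_h p̂_h = (1200·0.205 + 5700·0.747 + 4100·0.570 + 1900·0.671 + 400·0.714)/13300 = 0.63168

p̂_st ≈ 0.6317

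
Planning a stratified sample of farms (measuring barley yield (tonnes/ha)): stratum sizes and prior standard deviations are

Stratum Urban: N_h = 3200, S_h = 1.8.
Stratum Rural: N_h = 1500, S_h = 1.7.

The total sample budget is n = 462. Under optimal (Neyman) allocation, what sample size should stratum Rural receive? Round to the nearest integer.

Neyman allocation: n_h = n · N_h S_h / Σ N_i S_i, with n = 462.
  stratum Urban: N_h·S_h = 3200·1.8 = 5760.00
  stratum Rural: N_h·S_h = 1500·1.7 = 2550.00
Σ N_h S_h = 8310.00
n for stratum Rural = 462·2550.00/8310.00 = 141.769 → 142

142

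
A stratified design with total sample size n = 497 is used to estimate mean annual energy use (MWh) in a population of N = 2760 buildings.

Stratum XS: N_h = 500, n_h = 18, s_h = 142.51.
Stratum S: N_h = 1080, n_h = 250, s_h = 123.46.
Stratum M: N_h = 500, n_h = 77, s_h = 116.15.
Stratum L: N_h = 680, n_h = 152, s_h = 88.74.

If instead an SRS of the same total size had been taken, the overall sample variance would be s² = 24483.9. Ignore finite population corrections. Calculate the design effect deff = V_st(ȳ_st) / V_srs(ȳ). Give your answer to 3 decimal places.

deff ≈ 1.122

V̂(ȳ_st) = Σ W_h² s_h²/n_h, with W_h = N_h/N and N = 2760:
  stratum XS: (500/2760)²·142.51²/18 = 37.0288
  stratum S: (1080/2760)²·123.46²/250 = 9.33559
  stratum M: (500/2760)²·116.15²/77 = 5.75002
  stratum L: (680/2760)²·88.74²/152 = 3.14481
V_st = 55.2593
V_srs = s²/n = 24483.9/497 = 49.2634
deff = V_st / V_srs = 55.2593/49.2634 = 1.1217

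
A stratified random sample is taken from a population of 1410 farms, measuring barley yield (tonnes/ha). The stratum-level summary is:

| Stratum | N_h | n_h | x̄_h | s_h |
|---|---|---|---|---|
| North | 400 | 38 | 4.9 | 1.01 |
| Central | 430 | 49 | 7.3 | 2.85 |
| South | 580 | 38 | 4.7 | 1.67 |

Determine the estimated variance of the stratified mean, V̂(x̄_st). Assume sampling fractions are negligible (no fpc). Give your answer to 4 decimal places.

V̂(x̄_st) ≈ 0.0300

V̂(x̄_st) = Σ W_h² s_h²/n_h, with W_h = N_h/N and N = 1410:
  stratum North: (400/1410)²·1.01²/38 = 0.00216043
  stratum Central: (430/1410)²·2.85²/49 = 0.0154167
  stratum South: (580/1410)²·1.67²/38 = 0.0124184
V̂(x̄_st) = 0.0299956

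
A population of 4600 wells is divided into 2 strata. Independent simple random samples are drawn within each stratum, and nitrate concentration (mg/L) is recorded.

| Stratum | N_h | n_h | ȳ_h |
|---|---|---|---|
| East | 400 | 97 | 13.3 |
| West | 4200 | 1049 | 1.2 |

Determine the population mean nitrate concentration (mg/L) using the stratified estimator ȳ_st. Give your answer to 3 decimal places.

ȳ_st ≈ 2.252

N = Σ N_h = 4600. Stratum weights W_h = N_h/N.
ȳ_st = (400·13.3 + 4200·1.2) / 4600 = 2.25217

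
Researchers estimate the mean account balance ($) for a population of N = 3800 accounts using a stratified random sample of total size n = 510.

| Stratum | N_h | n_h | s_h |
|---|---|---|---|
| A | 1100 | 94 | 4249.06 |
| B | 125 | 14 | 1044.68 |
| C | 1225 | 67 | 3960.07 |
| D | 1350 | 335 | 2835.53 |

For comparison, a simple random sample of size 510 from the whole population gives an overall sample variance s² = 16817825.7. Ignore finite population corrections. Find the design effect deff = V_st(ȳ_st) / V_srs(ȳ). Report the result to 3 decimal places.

deff ≈ 1.320

V̂(ȳ_st) = Σ W_h² s_h²/n_h, with W_h = N_h/N and N = 3800:
  stratum A: (1100/3800)²·4249.06²/94 = 16094.4
  stratum B: (125/3800)²·1044.68²/14 = 84.3512
  stratum C: (1225/3800)²·3960.07²/67 = 24324.1
  stratum D: (1350/3800)²·2835.53²/335 = 3029.17
V_st = 43532
V_srs = s²/n = 16817825.7/510 = 32976.1
deff = V_st / V_srs = 43532/32976.1 = 1.3201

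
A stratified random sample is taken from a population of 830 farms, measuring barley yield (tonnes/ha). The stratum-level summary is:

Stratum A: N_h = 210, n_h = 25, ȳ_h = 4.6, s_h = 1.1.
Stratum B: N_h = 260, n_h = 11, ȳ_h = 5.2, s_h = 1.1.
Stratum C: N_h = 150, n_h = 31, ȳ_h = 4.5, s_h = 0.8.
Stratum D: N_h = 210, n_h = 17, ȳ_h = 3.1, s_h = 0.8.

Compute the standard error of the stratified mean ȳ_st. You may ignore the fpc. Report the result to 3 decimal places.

SE(ȳ_st) ≈ 0.130

V̂(ȳ_st) = Σ W_h² s_h²/n_h, with W_h = N_h/N and N = 830:
  stratum A: (210/830)²·1.1²/25 = 0.00309833
  stratum B: (260/830)²·1.1²/11 = 0.010794
  stratum C: (150/830)²·0.8²/31 = 0.000674287
  stratum D: (210/830)²·0.8²/17 = 0.00240998
V̂(ȳ_st) = 0.0169766
SE(ȳ_st) = √0.0169766 = 0.130294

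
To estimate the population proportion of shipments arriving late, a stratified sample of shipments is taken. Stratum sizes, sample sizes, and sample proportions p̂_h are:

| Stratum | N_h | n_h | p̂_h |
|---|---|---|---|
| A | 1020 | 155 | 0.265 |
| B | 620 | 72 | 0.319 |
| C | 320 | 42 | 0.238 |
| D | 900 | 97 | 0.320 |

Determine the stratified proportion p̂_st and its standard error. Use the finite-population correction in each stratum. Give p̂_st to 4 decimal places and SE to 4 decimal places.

p̂_st ≈ 0.2910, SE ≈ 0.0226

N = 2860; stratum weights W_h = N_h/N.
p̂_st = Σ W_h p̂_h = (1020·0.265 + 620·0.319 + 320·0.238 + 900·0.320)/2860 = 0.29099
V̂(p̂_st) = Σ W_h² (1 − n_h/N_h) p̂_h(1−p̂_h)/(n_h−1):
  stratum A: (1020/2860)²·(1 − 155/1020)·0.265·0.735/154 = 0.000136426
  stratum B: (620/2860)²·(1 − 72/620)·0.319·0.681/71 = 0.000127092
  stratum C: (320/2860)²·(1 − 42/320)·0.238·0.762/41 = 4.81073e-05
  stratum D: (900/2860)²·(1 − 97/900)·0.320·0.680/96 = 0.000200269
V̂(p̂_st) = 0.000511895; SE = √V̂ = 0.0226251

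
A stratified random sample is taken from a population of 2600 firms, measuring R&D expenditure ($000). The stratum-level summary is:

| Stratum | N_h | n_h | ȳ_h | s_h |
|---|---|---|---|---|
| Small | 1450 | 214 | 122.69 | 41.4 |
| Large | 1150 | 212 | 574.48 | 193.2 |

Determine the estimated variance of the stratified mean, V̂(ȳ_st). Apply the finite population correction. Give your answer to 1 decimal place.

V̂(ȳ_st) = Σ W_h² (1 − n_h/N_h) s_h²/n_h, with W_h = N_h/N and N = 2600:
  stratum Small: (1450/2600)²·(1 − 214/1450)·41.4²/214 = 2.12337
  stratum Large: (1150/2600)²·(1 − 212/1150)·193.2²/212 = 28.0952
V̂(ȳ_st) = 30.2186

V̂(ȳ_st) ≈ 30.2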